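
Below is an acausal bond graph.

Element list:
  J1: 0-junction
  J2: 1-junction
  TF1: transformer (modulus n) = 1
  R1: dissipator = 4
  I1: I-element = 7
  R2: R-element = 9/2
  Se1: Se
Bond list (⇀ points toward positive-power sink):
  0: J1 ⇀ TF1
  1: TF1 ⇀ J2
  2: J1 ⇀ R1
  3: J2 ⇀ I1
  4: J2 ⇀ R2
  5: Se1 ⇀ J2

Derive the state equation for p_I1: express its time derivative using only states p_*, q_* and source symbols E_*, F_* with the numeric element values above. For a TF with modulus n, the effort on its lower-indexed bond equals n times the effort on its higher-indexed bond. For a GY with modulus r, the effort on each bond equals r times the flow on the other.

dp_I1/dt = E_Se1 - 17*p_I1/14

bond 5 →J2  (source Se1 imposes e)
bond 3 →I1  (I1: I, integral causality)
bond 1 →J2  (common-f at J2 fixed by 3)
bond 4 →J2  (J2 flow already set via bond 3)
bond 0 →TF1  (TF TF1: opposite of bond 1)
bond 2 →J1  (J1 needs exactly one e-in)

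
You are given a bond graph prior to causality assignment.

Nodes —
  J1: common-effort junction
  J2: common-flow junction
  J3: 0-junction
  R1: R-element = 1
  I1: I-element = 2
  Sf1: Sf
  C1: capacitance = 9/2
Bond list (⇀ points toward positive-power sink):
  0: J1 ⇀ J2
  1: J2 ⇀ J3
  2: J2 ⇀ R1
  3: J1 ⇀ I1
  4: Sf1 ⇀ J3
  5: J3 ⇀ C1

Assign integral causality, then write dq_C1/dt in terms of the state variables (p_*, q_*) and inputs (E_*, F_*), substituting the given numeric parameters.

dq_C1/dt = F_Sf1 - p_I1/2

#4 stroke→Sf1  (Sf1 (Sf) sets flow on bond)
#3 stroke→I1  (I1 integral (f out))
#0 stroke→J1  (closing 0-jn rule on J1)
#1 stroke→J2  (common-f at J2 fixed by 0)
#2 stroke→J2  (J2 flow already set via bond 0)
#5 stroke→J3  (J3 needs exactly one e-in)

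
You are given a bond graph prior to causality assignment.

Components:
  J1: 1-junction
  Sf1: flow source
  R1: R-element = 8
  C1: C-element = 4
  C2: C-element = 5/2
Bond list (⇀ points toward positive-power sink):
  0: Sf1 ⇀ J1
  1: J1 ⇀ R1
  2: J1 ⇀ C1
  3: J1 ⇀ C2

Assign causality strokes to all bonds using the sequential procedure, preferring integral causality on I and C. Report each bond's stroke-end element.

β0 |Sf1  (Sf1: flow source, stroke at near end)
β1 |J1  (J1: bond 0 brought flow, rest push out)
β2 |J1  (J1 flow already set via bond 0)
β3 |J1  (common-f at J1 fixed by 0)

β0 stroke at Sf1
β1 stroke at J1
β2 stroke at J1
β3 stroke at J1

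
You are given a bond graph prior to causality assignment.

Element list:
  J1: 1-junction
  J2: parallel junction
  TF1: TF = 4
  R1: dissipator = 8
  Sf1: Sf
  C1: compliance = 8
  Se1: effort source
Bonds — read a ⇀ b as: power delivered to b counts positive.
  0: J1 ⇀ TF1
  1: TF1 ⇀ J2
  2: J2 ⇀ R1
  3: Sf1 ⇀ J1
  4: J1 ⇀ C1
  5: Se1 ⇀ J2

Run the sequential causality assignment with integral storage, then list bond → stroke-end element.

β0 →J1
β1 →TF1
β2 →R1
β3 →Sf1
β4 →J1
β5 →J2

β3 |Sf1  (Sf1: flow source, stroke at near end)
β5 |J2  (Se1 (Se) sets effort on bond)
β0 |J1  (common-f at J1 fixed by 3)
β4 |J1  (J1: bond 3 brought flow, rest push out)
β1 |TF1  (common-e at J2 fixed by 5)
β2 |R1  (J2 effort already set via bond 5)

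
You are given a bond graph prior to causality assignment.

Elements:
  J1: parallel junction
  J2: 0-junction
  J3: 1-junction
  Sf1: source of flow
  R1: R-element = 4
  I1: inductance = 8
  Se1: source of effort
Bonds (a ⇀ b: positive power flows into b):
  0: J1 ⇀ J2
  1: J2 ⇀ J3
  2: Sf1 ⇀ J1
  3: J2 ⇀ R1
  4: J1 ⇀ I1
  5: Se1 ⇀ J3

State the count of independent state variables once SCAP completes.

1  (I1 all integral)

#2 →Sf1  (Sf1 fixes flow; stroke at Sf1)
#5 →J3  (Se1 fixes effort; stroke away)
#1 →J2  (J3 needs exactly one f-in)
#0 →J1  (0-jn J2 has e-setter on 1)
#3 →R1  (common-e at J2 fixed by 1)
#4 →I1  (common-e at J1 fixed by 0)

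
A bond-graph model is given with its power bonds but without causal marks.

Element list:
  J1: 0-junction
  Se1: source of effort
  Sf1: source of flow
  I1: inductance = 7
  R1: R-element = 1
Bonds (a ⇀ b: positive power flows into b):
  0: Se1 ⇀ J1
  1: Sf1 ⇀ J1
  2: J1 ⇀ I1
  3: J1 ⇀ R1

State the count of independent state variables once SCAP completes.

b0 |J1  (Se1 fixes effort; stroke away)
b1 |Sf1  (Sf1: flow source, stroke at near end)
b2 |I1  (0-jn J1 has e-setter on 0)
b3 |R1  (J1 effort already set via bond 0)

1  (I1 all integral)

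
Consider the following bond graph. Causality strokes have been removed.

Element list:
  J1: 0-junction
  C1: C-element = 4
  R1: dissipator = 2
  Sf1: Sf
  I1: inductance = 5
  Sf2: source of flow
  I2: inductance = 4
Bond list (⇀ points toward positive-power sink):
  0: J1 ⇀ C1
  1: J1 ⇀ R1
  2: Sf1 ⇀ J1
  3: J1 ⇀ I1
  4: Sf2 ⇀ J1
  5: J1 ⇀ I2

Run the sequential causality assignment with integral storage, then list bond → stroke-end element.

bond 0 →J1
bond 1 →R1
bond 2 →Sf1
bond 3 →I1
bond 4 →Sf2
bond 5 →I2

b2 →Sf1  (Sf1 (Sf) sets flow on bond)
b4 →Sf2  (Sf2: flow source, stroke at near end)
b0 →J1  (C1 outputs effort q/C1)
b1 →R1  (0-jn J1 has e-setter on 0)
b3 →I1  (J1: bond 0 brought effort, rest push out)
b5 →I2  (0-jn J1 has e-setter on 0)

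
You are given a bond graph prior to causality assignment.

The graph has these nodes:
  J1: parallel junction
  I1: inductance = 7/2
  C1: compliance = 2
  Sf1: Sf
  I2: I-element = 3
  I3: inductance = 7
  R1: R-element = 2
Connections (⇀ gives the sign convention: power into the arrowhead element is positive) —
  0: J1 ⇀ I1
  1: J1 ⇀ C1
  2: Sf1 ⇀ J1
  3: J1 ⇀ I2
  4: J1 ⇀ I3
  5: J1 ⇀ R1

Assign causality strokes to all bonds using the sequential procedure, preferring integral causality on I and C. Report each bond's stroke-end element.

bond 0 stroke at I1
bond 1 stroke at J1
bond 2 stroke at Sf1
bond 3 stroke at I2
bond 4 stroke at I3
bond 5 stroke at R1

b2 →Sf1  (source Sf1 imposes f)
b0 →I1  (I1 integral (f out))
b1 →J1  (C1: C, integral causality)
b3 →I2  (J1 effort already set via bond 1)
b4 →I3  (0-jn J1 has e-setter on 1)
b5 →R1  (common-e at J1 fixed by 1)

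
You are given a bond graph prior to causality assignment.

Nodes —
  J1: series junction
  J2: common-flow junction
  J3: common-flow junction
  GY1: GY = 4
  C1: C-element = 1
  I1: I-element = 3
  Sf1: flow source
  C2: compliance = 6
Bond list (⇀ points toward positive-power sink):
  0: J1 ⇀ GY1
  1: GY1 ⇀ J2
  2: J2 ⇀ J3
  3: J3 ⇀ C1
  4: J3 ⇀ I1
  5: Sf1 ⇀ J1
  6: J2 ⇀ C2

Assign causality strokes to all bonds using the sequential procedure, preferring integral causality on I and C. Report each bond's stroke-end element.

#0 stroke→J1
#1 stroke→J2
#2 stroke→J3
#3 stroke→J3
#4 stroke→I1
#5 stroke→Sf1
#6 stroke→J2

b5 |Sf1  (Sf1 fixes flow; stroke at Sf1)
b0 |J1  (1-jn J1 has f-setter on 5)
b1 |J2  (GY1 both-in/both-out from 0)
b3 |J3  (C1 integral (e out))
b4 |I1  (I1 integral (f out))
b2 |J3  (1-jn J3 has f-setter on 4)
b6 |J2  (J2: bond 2 brought flow, rest push out)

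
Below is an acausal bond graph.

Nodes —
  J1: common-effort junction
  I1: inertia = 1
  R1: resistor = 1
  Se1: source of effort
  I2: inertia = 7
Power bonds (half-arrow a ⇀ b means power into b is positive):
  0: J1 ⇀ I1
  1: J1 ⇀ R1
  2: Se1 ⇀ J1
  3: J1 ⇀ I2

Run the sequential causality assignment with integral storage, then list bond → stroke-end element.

#2 stroke at J1  (Se1: effort source, stroke at far end)
#0 stroke at I1  (J1 effort already set via bond 2)
#1 stroke at R1  (J1 effort already set via bond 2)
#3 stroke at I2  (0-jn J1 has e-setter on 2)

bond 0 stroke at I1
bond 1 stroke at R1
bond 2 stroke at J1
bond 3 stroke at I2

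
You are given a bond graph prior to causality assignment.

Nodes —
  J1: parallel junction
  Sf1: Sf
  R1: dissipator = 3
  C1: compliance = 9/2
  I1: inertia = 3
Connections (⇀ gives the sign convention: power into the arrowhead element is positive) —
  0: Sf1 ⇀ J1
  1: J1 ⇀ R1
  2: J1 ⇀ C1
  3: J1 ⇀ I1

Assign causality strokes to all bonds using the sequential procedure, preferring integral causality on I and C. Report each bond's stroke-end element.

b0 →Sf1
b1 →R1
b2 →J1
b3 →I1

bond 0 →Sf1  (Sf1: flow source, stroke at near end)
bond 2 →J1  (prefer integral on C1)
bond 1 →R1  (0-jn J1 has e-setter on 2)
bond 3 →I1  (J1: bond 2 brought effort, rest push out)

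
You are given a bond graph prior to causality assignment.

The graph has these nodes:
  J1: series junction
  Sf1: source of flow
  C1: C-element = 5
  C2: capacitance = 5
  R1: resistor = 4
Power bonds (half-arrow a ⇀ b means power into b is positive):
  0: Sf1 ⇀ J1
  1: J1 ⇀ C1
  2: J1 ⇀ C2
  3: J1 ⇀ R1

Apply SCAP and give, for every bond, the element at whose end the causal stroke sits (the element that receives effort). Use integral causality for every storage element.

#0 stroke→Sf1  (Sf1 (Sf) sets flow on bond)
#1 stroke→J1  (J1: bond 0 brought flow, rest push out)
#2 stroke→J1  (common-f at J1 fixed by 0)
#3 stroke→J1  (J1: bond 0 brought flow, rest push out)

bond 0 →Sf1
bond 1 →J1
bond 2 →J1
bond 3 →J1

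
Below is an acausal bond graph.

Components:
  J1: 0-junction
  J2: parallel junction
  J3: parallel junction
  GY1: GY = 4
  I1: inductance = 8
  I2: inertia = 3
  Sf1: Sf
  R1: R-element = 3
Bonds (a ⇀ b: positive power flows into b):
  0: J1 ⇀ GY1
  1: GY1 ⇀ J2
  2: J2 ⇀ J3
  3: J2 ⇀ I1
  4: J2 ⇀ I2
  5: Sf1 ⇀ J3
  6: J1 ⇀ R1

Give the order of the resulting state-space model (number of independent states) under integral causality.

b5 stroke→Sf1  (Sf1 fixes flow; stroke at Sf1)
b2 stroke→J3  (only one effort-in slot at J3)
b3 stroke→I1  (I1 outputs flow p/I1)
b4 stroke→I2  (prefer integral on I2)
b1 stroke→J2  (J2: last free bond brings effort in)
b0 stroke→J1  (GY GY1: same side as bond 1)
b6 stroke→R1  (J1: bond 0 brought effort, rest push out)

2  (I1, I2 all integral)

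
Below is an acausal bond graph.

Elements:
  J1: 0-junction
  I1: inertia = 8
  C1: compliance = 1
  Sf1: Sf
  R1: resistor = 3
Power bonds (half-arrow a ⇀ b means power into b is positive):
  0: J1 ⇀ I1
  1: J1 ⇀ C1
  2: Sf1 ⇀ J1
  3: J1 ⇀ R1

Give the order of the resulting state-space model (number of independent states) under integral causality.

b2 stroke at Sf1  (source Sf1 imposes f)
b0 stroke at I1  (I1 integral (f out))
b1 stroke at J1  (C1 integral (e out))
b3 stroke at R1  (J1: bond 1 brought effort, rest push out)

2  (C1, I1 all integral)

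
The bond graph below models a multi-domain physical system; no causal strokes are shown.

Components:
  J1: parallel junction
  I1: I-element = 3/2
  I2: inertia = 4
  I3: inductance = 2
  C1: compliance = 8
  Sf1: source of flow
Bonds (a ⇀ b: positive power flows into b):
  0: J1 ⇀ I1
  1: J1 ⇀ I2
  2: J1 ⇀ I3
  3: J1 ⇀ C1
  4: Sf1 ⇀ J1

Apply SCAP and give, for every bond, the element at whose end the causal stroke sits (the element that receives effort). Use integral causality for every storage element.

b0 stroke→I1
b1 stroke→I2
b2 stroke→I3
b3 stroke→J1
b4 stroke→Sf1

bond 4 |Sf1  (Sf1 fixes flow; stroke at Sf1)
bond 0 |I1  (prefer integral on I1)
bond 1 |I2  (I2 outputs flow p/I2)
bond 2 |I3  (I3 integral (f out))
bond 3 |J1  (only one effort-in slot at J1)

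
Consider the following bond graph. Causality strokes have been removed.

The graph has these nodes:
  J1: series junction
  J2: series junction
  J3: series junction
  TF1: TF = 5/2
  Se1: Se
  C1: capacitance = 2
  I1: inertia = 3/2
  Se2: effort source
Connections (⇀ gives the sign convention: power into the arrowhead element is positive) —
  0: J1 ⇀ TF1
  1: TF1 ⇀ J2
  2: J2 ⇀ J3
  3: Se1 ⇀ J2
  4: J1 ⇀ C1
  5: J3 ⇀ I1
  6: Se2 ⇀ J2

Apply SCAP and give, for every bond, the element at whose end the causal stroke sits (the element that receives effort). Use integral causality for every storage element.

b3 |J2  (Se1: effort source, stroke at far end)
b6 |J2  (Se2 fixes effort; stroke away)
b4 |J1  (C1 outputs effort q/C1)
b0 |TF1  (closing 1-jn rule on J1)
b1 |J2  (TF1 one-in-one-out from 0)
b2 |J3  (closing 1-jn rule on J2)
b5 |I1  (only one flow-in slot at J3)

#0 stroke at TF1
#1 stroke at J2
#2 stroke at J3
#3 stroke at J2
#4 stroke at J1
#5 stroke at I1
#6 stroke at J2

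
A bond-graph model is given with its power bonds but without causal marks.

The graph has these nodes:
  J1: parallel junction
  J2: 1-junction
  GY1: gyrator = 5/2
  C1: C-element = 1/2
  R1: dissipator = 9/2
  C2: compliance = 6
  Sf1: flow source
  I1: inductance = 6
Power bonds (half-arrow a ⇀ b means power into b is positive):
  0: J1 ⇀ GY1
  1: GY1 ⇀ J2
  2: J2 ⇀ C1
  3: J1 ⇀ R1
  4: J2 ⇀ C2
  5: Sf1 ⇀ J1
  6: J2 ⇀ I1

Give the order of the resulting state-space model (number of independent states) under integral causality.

3  (C1, C2, I1 all integral)

b5 →Sf1  (Sf1 (Sf) sets flow on bond)
b2 →J2  (C1: C, integral causality)
b4 →J2  (C2: C, integral causality)
b6 →I1  (I1 outputs flow p/I1)
b1 →J2  (1-jn J2 has f-setter on 6)
b0 →J1  (through GY1, causality inverts; strokes same side of GY1)
b3 →R1  (J1 effort already set via bond 0)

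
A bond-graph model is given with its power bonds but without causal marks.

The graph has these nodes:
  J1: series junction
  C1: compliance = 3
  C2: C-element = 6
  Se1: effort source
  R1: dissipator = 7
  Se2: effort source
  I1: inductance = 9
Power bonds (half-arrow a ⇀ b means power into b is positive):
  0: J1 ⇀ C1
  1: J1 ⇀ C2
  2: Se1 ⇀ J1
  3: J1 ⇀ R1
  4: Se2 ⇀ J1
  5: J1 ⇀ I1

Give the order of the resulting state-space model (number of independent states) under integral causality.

3  (C1, C2, I1 all integral)

bond 2 stroke→J1  (Se1 (Se) sets effort on bond)
bond 4 stroke→J1  (Se2 (Se) sets effort on bond)
bond 0 stroke→J1  (prefer integral on C1)
bond 1 stroke→J1  (prefer integral on C2)
bond 5 stroke→I1  (I1 outputs flow p/I1)
bond 3 stroke→J1  (common-f at J1 fixed by 5)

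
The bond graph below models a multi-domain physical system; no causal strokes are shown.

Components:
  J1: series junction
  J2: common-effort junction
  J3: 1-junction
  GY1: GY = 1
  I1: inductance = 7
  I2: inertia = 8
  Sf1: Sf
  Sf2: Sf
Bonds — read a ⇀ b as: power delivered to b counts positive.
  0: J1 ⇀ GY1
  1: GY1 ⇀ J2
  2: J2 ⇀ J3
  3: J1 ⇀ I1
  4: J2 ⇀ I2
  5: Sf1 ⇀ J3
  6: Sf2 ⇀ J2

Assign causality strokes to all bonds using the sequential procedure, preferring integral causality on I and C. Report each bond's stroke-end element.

bond 5 stroke→Sf1  (Sf1 fixes flow; stroke at Sf1)
bond 6 stroke→Sf2  (Sf2: flow source, stroke at near end)
bond 2 stroke→J3  (J3: bond 5 brought flow, rest push out)
bond 3 stroke→I1  (I1 outputs flow p/I1)
bond 0 stroke→J1  (J1 flow already set via bond 3)
bond 1 stroke→J2  (GY1 both-in/both-out from 0)
bond 4 stroke→I2  (J2 effort already set via bond 1)

β0 stroke at J1
β1 stroke at J2
β2 stroke at J3
β3 stroke at I1
β4 stroke at I2
β5 stroke at Sf1
β6 stroke at Sf2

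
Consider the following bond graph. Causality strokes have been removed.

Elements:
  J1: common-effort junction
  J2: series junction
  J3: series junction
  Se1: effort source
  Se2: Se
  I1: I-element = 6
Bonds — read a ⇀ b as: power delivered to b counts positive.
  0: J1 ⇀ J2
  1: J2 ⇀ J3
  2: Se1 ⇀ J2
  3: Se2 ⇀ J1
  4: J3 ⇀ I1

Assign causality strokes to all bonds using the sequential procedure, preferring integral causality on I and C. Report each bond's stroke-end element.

#2 stroke at J2  (Se1: effort source, stroke at far end)
#3 stroke at J1  (Se2 fixes effort; stroke away)
#0 stroke at J2  (common-e at J1 fixed by 3)
#1 stroke at J3  (J2 needs exactly one f-in)
#4 stroke at I1  (J3 needs exactly one f-in)

β0 →J2
β1 →J3
β2 →J2
β3 →J1
β4 →I1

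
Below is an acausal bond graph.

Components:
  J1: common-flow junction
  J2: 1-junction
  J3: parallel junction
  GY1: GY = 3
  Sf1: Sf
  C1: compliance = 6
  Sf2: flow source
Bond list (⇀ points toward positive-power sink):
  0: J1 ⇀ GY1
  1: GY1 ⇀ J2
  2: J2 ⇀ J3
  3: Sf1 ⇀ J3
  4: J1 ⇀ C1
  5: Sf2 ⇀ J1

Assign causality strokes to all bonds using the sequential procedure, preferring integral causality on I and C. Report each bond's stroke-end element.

#0 |J1
#1 |J2
#2 |J3
#3 |Sf1
#4 |J1
#5 |Sf2

β3 →Sf1  (Sf1: flow source, stroke at near end)
β5 →Sf2  (Sf2 fixes flow; stroke at Sf2)
β0 →J1  (1-jn J1 has f-setter on 5)
β4 →J1  (J1: bond 5 brought flow, rest push out)
β2 →J3  (closing 0-jn rule on J3)
β1 →J2  (GY1 both-in/both-out from 0)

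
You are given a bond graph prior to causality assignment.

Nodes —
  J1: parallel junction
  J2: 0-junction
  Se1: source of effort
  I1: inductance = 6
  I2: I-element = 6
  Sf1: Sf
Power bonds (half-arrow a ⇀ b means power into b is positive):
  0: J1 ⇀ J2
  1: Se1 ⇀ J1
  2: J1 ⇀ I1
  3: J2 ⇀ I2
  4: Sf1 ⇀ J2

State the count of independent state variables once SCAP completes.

2  (I1, I2 all integral)

b1 stroke→J1  (Se1 (Se) sets effort on bond)
b4 stroke→Sf1  (Sf1: flow source, stroke at near end)
b0 stroke→J2  (0-jn J1 has e-setter on 1)
b2 stroke→I1  (J1: bond 1 brought effort, rest push out)
b3 stroke→I2  (common-e at J2 fixed by 0)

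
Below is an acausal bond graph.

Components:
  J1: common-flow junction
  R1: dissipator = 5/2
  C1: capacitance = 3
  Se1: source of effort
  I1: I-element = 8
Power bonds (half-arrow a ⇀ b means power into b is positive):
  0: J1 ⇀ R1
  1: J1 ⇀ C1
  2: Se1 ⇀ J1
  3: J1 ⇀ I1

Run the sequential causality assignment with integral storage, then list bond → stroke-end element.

bond 2 |J1  (Se1 (Se) sets effort on bond)
bond 1 |J1  (C1: C, integral causality)
bond 3 |I1  (prefer integral on I1)
bond 0 |J1  (J1: bond 3 brought flow, rest push out)

bond 0 stroke→J1
bond 1 stroke→J1
bond 2 stroke→J1
bond 3 stroke→I1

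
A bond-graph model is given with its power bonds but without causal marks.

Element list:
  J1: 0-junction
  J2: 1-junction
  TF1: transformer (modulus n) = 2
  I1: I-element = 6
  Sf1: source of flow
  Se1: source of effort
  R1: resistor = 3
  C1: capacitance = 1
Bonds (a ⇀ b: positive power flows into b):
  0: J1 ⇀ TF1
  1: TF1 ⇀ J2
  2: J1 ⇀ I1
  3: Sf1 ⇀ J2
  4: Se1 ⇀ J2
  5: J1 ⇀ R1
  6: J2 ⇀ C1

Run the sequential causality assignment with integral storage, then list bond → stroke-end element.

b0 |TF1
b1 |J2
b2 |I1
b3 |Sf1
b4 |J2
b5 |J1
b6 |J2

β3 |Sf1  (Sf1: flow source, stroke at near end)
β4 |J2  (Se1: effort source, stroke at far end)
β1 |J2  (J2: bond 3 brought flow, rest push out)
β6 |J2  (J2 flow already set via bond 3)
β0 |TF1  (TF1 one-in-one-out from 1)
β2 |I1  (I1 integral (f out))
β5 |J1  (J1: last free bond brings effort in)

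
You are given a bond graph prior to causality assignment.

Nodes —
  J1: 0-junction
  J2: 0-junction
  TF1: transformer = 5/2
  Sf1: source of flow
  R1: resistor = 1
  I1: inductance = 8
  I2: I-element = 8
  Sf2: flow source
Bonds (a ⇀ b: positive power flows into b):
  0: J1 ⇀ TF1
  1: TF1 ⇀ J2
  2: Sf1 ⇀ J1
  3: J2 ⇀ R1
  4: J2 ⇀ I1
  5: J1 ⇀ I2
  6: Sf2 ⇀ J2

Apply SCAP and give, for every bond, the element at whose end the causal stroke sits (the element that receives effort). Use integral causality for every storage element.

b0 →J1
b1 →TF1
b2 →Sf1
b3 →J2
b4 →I1
b5 →I2
b6 →Sf2

bond 2 stroke→Sf1  (Sf1: flow source, stroke at near end)
bond 6 stroke→Sf2  (Sf2 (Sf) sets flow on bond)
bond 4 stroke→I1  (I1 integral (f out))
bond 5 stroke→I2  (I2 outputs flow p/I2)
bond 0 stroke→J1  (closing 0-jn rule on J1)
bond 1 stroke→TF1  (TF TF1: opposite of bond 0)
bond 3 stroke→J2  (closing 0-jn rule on J2)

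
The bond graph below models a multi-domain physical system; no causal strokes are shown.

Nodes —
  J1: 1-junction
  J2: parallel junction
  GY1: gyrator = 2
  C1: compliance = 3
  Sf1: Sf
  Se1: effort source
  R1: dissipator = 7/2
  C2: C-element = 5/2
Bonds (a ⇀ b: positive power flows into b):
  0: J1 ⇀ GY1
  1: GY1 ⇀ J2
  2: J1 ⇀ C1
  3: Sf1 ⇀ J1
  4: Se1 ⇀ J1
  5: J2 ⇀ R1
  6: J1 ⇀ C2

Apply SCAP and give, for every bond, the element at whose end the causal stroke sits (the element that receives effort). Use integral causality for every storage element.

bond 3 →Sf1  (Sf1 fixes flow; stroke at Sf1)
bond 4 →J1  (source Se1 imposes e)
bond 0 →J1  (1-jn J1 has f-setter on 3)
bond 2 →J1  (1-jn J1 has f-setter on 3)
bond 6 →J1  (J1 flow already set via bond 3)
bond 1 →J2  (GY GY1: same side as bond 0)
bond 5 →R1  (J2: bond 1 brought effort, rest push out)

bond 0 →J1
bond 1 →J2
bond 2 →J1
bond 3 →Sf1
bond 4 →J1
bond 5 →R1
bond 6 →J1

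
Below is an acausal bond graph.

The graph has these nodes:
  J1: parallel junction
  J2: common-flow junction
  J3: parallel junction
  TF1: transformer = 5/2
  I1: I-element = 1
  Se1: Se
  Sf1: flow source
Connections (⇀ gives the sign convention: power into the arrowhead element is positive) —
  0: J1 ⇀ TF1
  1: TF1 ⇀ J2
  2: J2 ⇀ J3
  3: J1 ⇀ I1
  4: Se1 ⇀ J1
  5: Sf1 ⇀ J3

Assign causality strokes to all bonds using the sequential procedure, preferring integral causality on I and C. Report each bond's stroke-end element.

b4 |J1  (Se1 (Se) sets effort on bond)
b5 |Sf1  (source Sf1 imposes f)
b0 |TF1  (J1 effort already set via bond 4)
b3 |I1  (common-e at J1 fixed by 4)
b2 |J3  (closing 0-jn rule on J3)
b1 |J2  (TF1: transformer flips bond 0)

b0 |TF1
b1 |J2
b2 |J3
b3 |I1
b4 |J1
b5 |Sf1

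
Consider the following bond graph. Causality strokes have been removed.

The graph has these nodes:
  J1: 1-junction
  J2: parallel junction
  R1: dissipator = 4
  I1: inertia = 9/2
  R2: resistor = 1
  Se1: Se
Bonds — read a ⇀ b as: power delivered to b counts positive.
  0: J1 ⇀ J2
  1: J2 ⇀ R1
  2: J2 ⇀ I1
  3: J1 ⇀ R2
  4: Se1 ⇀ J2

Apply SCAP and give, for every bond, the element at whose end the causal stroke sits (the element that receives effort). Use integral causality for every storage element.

bond 4 →J2  (Se1: effort source, stroke at far end)
bond 0 →J1  (J2 effort already set via bond 4)
bond 1 →R1  (common-e at J2 fixed by 4)
bond 2 →I1  (J2 effort already set via bond 4)
bond 3 →R2  (J1: last free bond brings flow in)

#0 |J1
#1 |R1
#2 |I1
#3 |R2
#4 |J2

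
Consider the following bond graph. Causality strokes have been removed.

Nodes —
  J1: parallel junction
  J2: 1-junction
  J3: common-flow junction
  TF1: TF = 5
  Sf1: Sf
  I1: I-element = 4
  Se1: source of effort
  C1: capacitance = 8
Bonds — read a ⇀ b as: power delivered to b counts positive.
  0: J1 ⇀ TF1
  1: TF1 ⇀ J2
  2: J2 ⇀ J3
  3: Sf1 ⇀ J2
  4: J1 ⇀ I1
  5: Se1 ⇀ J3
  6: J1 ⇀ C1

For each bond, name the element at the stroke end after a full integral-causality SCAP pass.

#3 |Sf1  (source Sf1 imposes f)
#5 |J3  (source Se1 imposes e)
#1 |J2  (common-f at J2 fixed by 3)
#2 |J2  (common-f at J2 fixed by 3)
#0 |TF1  (TF TF1: opposite of bond 1)
#4 |I1  (I1 integral (f out))
#6 |J1  (only one effort-in slot at J1)

#0 |TF1
#1 |J2
#2 |J2
#3 |Sf1
#4 |I1
#5 |J3
#6 |J1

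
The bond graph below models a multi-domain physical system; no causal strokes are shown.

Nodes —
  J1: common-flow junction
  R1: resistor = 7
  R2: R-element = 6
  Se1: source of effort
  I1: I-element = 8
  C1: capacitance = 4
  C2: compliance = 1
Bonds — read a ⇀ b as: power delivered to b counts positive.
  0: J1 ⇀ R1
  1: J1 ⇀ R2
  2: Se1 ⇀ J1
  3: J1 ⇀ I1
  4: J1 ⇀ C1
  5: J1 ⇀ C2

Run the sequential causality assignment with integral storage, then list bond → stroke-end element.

b0 →J1
b1 →J1
b2 →J1
b3 →I1
b4 →J1
b5 →J1

bond 2 |J1  (source Se1 imposes e)
bond 3 |I1  (I1 integral (f out))
bond 0 |J1  (common-f at J1 fixed by 3)
bond 1 |J1  (J1 flow already set via bond 3)
bond 4 |J1  (common-f at J1 fixed by 3)
bond 5 |J1  (common-f at J1 fixed by 3)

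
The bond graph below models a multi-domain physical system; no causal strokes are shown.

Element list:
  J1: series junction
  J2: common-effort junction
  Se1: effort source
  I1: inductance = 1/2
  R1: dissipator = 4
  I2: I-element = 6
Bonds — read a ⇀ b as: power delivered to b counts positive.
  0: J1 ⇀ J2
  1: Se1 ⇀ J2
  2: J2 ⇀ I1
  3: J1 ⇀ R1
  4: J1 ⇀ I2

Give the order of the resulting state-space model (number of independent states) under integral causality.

#1 stroke→J2  (source Se1 imposes e)
#0 stroke→J1  (J2 effort already set via bond 1)
#2 stroke→I1  (J2: bond 1 brought effort, rest push out)
#4 stroke→I2  (I2: I, integral causality)
#3 stroke→J1  (J1 flow already set via bond 4)

2  (I1, I2 all integral)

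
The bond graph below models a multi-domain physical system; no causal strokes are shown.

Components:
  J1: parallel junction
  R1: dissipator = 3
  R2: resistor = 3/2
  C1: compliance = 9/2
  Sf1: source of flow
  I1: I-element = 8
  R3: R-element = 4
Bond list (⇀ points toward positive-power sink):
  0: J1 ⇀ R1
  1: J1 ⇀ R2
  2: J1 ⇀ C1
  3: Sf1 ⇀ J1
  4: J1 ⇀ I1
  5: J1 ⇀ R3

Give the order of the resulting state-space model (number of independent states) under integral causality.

2  (C1, I1 all integral)

β3 stroke at Sf1  (Sf1: flow source, stroke at near end)
β2 stroke at J1  (C1 outputs effort q/C1)
β0 stroke at R1  (J1 effort already set via bond 2)
β1 stroke at R2  (0-jn J1 has e-setter on 2)
β4 stroke at I1  (common-e at J1 fixed by 2)
β5 stroke at R3  (J1 effort already set via bond 2)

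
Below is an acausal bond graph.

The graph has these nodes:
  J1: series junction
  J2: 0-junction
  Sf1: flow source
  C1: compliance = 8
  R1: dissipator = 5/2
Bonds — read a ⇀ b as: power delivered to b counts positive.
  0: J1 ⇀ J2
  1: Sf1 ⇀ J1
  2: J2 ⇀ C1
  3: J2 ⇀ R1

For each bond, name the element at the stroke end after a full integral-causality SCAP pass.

#0 →J1
#1 →Sf1
#2 →J2
#3 →R1

#1 stroke at Sf1  (source Sf1 imposes f)
#0 stroke at J1  (J1 flow already set via bond 1)
#2 stroke at J2  (C1: C, integral causality)
#3 stroke at R1  (J2 effort already set via bond 2)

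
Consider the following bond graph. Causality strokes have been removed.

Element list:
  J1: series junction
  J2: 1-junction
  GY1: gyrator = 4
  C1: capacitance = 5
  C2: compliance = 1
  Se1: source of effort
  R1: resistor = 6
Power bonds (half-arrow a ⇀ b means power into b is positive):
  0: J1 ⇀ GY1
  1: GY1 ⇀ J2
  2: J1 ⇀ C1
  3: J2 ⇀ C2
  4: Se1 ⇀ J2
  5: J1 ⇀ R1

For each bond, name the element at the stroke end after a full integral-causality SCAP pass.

#0 |GY1
#1 |GY1
#2 |J1
#3 |J2
#4 |J2
#5 |J1

bond 4 stroke at J2  (source Se1 imposes e)
bond 2 stroke at J1  (C1: C, integral causality)
bond 3 stroke at J2  (C2: C, integral causality)
bond 1 stroke at GY1  (J2: last free bond brings flow in)
bond 0 stroke at GY1  (GY GY1: same side as bond 1)
bond 5 stroke at J1  (common-f at J1 fixed by 0)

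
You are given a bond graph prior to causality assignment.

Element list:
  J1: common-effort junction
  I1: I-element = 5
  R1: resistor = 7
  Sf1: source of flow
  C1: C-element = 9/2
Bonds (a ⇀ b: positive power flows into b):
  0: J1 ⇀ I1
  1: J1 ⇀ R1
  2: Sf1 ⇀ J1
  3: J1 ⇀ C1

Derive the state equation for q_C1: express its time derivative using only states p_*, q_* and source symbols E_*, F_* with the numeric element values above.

dq_C1/dt = F_Sf1 - p_I1/5 - 2*q_C1/63

b2 →Sf1  (Sf1 (Sf) sets flow on bond)
b0 →I1  (I1: I, integral causality)
b3 →J1  (C1 outputs effort q/C1)
b1 →R1  (J1 effort already set via bond 3)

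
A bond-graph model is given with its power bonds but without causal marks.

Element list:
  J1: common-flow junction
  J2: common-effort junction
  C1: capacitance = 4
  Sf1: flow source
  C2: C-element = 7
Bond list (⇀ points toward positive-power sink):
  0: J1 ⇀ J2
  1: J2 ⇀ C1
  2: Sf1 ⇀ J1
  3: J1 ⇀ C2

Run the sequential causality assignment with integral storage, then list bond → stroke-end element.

b0 stroke→J1
b1 stroke→J2
b2 stroke→Sf1
b3 stroke→J1

#2 stroke at Sf1  (Sf1 fixes flow; stroke at Sf1)
#0 stroke at J1  (J1: bond 2 brought flow, rest push out)
#3 stroke at J1  (J1: bond 2 brought flow, rest push out)
#1 stroke at J2  (J2: last free bond brings effort in)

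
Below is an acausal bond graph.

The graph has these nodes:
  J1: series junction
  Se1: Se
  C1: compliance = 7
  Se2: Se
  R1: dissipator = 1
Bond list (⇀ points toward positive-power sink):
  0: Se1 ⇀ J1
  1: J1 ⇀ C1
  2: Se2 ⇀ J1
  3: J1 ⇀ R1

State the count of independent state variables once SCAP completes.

bond 0 →J1  (Se1 fixes effort; stroke away)
bond 2 →J1  (Se2: effort source, stroke at far end)
bond 1 →J1  (C1 integral (e out))
bond 3 →R1  (J1 needs exactly one f-in)

1  (C1 all integral)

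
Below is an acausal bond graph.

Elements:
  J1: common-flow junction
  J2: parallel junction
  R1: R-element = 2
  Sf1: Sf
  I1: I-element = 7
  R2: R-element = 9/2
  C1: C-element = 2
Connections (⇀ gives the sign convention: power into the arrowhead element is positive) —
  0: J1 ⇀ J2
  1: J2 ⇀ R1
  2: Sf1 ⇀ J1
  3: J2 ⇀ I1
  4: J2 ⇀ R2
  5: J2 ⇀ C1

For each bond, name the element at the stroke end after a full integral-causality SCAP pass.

b2 →Sf1  (Sf1: flow source, stroke at near end)
b0 →J1  (J1: bond 2 brought flow, rest push out)
b3 →I1  (I1 outputs flow p/I1)
b5 →J2  (prefer integral on C1)
b1 →R1  (common-e at J2 fixed by 5)
b4 →R2  (0-jn J2 has e-setter on 5)

b0 stroke at J1
b1 stroke at R1
b2 stroke at Sf1
b3 stroke at I1
b4 stroke at R2
b5 stroke at J2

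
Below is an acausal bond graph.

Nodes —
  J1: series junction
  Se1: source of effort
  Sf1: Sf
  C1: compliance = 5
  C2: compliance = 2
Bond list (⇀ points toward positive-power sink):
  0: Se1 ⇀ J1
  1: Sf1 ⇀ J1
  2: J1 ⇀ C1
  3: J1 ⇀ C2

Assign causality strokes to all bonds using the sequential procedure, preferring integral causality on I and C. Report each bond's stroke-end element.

β0 →J1  (source Se1 imposes e)
β1 →Sf1  (Sf1: flow source, stroke at near end)
β2 →J1  (1-jn J1 has f-setter on 1)
β3 →J1  (J1: bond 1 brought flow, rest push out)

b0 stroke at J1
b1 stroke at Sf1
b2 stroke at J1
b3 stroke at J1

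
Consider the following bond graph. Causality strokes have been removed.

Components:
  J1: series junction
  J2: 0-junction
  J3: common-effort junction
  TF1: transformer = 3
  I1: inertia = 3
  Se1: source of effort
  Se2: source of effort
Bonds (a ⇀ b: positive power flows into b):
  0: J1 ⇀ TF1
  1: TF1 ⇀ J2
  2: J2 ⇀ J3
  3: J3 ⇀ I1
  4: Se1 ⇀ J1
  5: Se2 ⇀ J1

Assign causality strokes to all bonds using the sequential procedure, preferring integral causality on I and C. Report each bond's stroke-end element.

b4 |J1  (source Se1 imposes e)
b5 |J1  (Se2: effort source, stroke at far end)
b0 |TF1  (only one flow-in slot at J1)
b1 |J2  (TF TF1: opposite of bond 0)
b2 |J3  (0-jn J2 has e-setter on 1)
b3 |I1  (J3: bond 2 brought effort, rest push out)

b0 stroke at TF1
b1 stroke at J2
b2 stroke at J3
b3 stroke at I1
b4 stroke at J1
b5 stroke at J1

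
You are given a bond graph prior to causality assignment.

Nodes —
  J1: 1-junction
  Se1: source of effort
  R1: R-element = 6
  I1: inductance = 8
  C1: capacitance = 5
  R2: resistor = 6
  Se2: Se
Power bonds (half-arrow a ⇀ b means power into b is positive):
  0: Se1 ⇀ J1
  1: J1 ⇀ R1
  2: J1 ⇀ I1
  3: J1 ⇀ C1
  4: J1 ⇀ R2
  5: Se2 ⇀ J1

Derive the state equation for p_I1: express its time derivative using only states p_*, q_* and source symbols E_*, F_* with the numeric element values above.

#0 →J1  (Se1 (Se) sets effort on bond)
#5 →J1  (Se2 fixes effort; stroke away)
#2 →I1  (I1 integral (f out))
#1 →J1  (common-f at J1 fixed by 2)
#3 →J1  (1-jn J1 has f-setter on 2)
#4 →J1  (1-jn J1 has f-setter on 2)

dp_I1/dt = E_Se1 + E_Se2 - 3*p_I1/2 - q_C1/5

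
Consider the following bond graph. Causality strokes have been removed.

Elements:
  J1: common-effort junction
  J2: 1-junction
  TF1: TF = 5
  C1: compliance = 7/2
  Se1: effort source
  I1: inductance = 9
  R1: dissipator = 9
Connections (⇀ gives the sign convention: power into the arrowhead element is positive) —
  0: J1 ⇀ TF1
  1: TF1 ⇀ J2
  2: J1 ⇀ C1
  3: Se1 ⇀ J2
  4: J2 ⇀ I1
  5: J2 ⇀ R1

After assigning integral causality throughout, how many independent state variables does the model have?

bond 3 stroke at J2  (Se1 fixes effort; stroke away)
bond 2 stroke at J1  (C1 integral (e out))
bond 0 stroke at TF1  (0-jn J1 has e-setter on 2)
bond 1 stroke at J2  (TF1 one-in-one-out from 0)
bond 4 stroke at I1  (I1 outputs flow p/I1)
bond 5 stroke at J2  (J2 flow already set via bond 4)

2  (C1, I1 all integral)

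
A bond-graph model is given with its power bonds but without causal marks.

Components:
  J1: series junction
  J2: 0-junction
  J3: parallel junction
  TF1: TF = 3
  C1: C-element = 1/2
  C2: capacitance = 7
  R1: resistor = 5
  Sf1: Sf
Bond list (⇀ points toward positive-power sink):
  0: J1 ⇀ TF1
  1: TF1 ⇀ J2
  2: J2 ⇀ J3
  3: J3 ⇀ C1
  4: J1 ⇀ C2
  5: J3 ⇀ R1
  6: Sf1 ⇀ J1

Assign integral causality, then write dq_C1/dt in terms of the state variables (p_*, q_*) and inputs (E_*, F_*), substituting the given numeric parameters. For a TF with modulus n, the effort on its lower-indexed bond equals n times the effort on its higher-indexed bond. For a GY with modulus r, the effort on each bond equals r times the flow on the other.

dq_C1/dt = 3*F_Sf1 - 2*q_C1/5

b6 →Sf1  (Sf1: flow source, stroke at near end)
b0 →J1  (common-f at J1 fixed by 6)
b4 →J1  (J1: bond 6 brought flow, rest push out)
b1 →TF1  (TF TF1: opposite of bond 0)
b2 →J2  (J2: last free bond brings effort in)
b3 →J3  (C1 integral (e out))
b5 →R1  (common-e at J3 fixed by 3)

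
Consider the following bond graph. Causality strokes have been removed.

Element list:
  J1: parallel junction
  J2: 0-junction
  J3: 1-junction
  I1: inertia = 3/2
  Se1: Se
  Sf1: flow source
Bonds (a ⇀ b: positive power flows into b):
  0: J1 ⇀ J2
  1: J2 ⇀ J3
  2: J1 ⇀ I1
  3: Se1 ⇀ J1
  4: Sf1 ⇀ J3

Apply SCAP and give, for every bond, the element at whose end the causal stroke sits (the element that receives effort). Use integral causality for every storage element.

b3 stroke at J1  (Se1 fixes effort; stroke away)
b4 stroke at Sf1  (source Sf1 imposes f)
b0 stroke at J2  (0-jn J1 has e-setter on 3)
b2 stroke at I1  (J1: bond 3 brought effort, rest push out)
b1 stroke at J3  (J2: bond 0 brought effort, rest push out)

#0 |J2
#1 |J3
#2 |I1
#3 |J1
#4 |Sf1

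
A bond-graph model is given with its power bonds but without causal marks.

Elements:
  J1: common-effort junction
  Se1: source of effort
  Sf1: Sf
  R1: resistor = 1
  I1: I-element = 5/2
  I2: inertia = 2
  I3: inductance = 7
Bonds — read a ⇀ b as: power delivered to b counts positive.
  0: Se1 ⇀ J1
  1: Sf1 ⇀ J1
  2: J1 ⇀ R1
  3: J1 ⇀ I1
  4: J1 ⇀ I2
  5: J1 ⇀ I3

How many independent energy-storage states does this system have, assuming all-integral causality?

3  (I1, I2, I3 all integral)

#0 →J1  (Se1 (Se) sets effort on bond)
#1 →Sf1  (Sf1 (Sf) sets flow on bond)
#2 →R1  (J1 effort already set via bond 0)
#3 →I1  (J1 effort already set via bond 0)
#4 →I2  (J1 effort already set via bond 0)
#5 →I3  (J1 effort already set via bond 0)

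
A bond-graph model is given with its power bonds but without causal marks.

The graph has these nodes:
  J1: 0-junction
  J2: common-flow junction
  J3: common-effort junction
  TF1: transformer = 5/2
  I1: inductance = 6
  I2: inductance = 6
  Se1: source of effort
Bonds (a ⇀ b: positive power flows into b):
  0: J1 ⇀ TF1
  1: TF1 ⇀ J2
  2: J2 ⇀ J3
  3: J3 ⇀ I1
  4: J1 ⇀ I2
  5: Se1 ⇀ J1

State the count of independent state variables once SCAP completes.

#5 →J1  (Se1 (Se) sets effort on bond)
#0 →TF1  (common-e at J1 fixed by 5)
#4 →I2  (0-jn J1 has e-setter on 5)
#1 →J2  (TF1 one-in-one-out from 0)
#2 →J3  (J2 needs exactly one f-in)
#3 →I1  (J3 effort already set via bond 2)

2  (I1, I2 all integral)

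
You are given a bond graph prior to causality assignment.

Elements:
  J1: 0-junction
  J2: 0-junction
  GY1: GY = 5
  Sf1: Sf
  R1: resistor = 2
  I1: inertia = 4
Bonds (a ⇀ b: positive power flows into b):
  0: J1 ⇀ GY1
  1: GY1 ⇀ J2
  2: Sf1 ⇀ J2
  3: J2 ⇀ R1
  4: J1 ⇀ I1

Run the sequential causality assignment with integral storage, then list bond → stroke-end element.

β0 stroke→J1
β1 stroke→J2
β2 stroke→Sf1
β3 stroke→R1
β4 stroke→I1

bond 2 |Sf1  (source Sf1 imposes f)
bond 4 |I1  (I1: I, integral causality)
bond 0 |J1  (J1: last free bond brings effort in)
bond 1 |J2  (GY GY1: same side as bond 0)
bond 3 |R1  (J2: bond 1 brought effort, rest push out)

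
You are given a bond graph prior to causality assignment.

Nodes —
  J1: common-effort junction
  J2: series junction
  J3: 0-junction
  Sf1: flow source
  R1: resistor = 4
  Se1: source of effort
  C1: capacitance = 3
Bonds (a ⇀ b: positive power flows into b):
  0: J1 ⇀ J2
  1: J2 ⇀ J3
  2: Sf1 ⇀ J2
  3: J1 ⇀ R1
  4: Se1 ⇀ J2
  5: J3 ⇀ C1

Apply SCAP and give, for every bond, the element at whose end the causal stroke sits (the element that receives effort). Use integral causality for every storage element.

b2 stroke→Sf1  (Sf1 fixes flow; stroke at Sf1)
b4 stroke→J2  (Se1: effort source, stroke at far end)
b0 stroke→J2  (common-f at J2 fixed by 2)
b1 stroke→J2  (J2 flow already set via bond 2)
b5 stroke→J3  (closing 0-jn rule on J3)
b3 stroke→J1  (J1 needs exactly one e-in)

bond 0 →J2
bond 1 →J2
bond 2 →Sf1
bond 3 →J1
bond 4 →J2
bond 5 →J3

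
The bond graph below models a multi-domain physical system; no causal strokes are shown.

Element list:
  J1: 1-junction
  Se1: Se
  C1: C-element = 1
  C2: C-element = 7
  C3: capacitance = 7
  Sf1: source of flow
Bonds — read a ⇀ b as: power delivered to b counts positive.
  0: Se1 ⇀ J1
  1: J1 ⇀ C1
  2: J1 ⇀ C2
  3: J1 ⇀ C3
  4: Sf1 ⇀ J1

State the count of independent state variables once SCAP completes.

3  (C1, C2, C3 all integral)

#0 stroke at J1  (source Se1 imposes e)
#4 stroke at Sf1  (Sf1 fixes flow; stroke at Sf1)
#1 stroke at J1  (1-jn J1 has f-setter on 4)
#2 stroke at J1  (1-jn J1 has f-setter on 4)
#3 stroke at J1  (common-f at J1 fixed by 4)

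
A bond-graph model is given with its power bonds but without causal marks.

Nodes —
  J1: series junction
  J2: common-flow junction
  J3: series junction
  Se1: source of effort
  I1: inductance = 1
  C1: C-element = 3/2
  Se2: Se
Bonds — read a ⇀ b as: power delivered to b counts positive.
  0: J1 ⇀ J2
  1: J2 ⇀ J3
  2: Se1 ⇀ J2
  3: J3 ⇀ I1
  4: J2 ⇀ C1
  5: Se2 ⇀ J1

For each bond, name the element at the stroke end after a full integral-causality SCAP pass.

bond 0 stroke→J2
bond 1 stroke→J3
bond 2 stroke→J2
bond 3 stroke→I1
bond 4 stroke→J2
bond 5 stroke→J1

bond 2 →J2  (Se1: effort source, stroke at far end)
bond 5 →J1  (Se2: effort source, stroke at far end)
bond 0 →J2  (J1 needs exactly one f-in)
bond 3 →I1  (I1 integral (f out))
bond 1 →J3  (J3 flow already set via bond 3)
bond 4 →J2  (J2: bond 1 brought flow, rest push out)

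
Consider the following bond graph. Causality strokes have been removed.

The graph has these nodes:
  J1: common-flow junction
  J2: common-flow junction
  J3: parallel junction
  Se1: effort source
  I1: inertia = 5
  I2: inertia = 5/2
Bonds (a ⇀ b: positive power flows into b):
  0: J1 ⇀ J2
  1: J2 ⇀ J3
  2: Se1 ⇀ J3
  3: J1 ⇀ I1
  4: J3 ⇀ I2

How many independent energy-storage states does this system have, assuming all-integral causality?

2  (I1, I2 all integral)

bond 2 →J3  (Se1 (Se) sets effort on bond)
bond 1 →J2  (0-jn J3 has e-setter on 2)
bond 4 →I2  (common-e at J3 fixed by 2)
bond 0 →J1  (only one flow-in slot at J2)
bond 3 →I1  (closing 1-jn rule on J1)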